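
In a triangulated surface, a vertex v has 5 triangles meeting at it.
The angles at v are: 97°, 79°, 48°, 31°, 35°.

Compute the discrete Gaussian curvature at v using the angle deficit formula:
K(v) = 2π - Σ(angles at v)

Sum of angles = 290°. K = 360° - 290° = 70° = 7π/18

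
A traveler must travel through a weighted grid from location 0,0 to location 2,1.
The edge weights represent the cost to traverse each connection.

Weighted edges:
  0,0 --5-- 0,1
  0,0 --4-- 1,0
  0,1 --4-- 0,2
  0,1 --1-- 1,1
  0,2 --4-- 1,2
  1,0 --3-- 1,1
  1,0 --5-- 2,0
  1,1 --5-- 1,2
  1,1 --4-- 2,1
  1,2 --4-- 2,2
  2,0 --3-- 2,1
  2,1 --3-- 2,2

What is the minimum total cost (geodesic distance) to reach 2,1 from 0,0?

Shortest path: 0,0 → 0,1 → 1,1 → 2,1, total weight = 10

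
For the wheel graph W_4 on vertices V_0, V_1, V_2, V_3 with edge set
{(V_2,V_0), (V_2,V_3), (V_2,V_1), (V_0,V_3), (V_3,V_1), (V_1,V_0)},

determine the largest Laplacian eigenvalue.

The wheel W_4 is the join K_1 ∨ C_3 (a hub joined to every vertex of a cycle of length 3). For a join G ∨ H (G on p vertices, H on q vertices) the Laplacian spectrum is 0, p+q, the eigenvalues of L(G) other than one 0 each shifted by +q, and the eigenvalues of L(H) other than one 0 each shifted by +p. With G = K_1 (p = 1, nothing left after dropping its 0) and H = C_3 (q = 3, eigenvalues 2 − 2cos(2πk/3), k = 0, …, 2; drop k = 0), the spectrum of W_4 is 0, 4, and 1 + (2 − 2cos(2πk/3)) = 3 − 2cos(2πk/3) for k = 1, …, 2:
k=1: 3 − 2cos(2π/3) = 4.0; k=2: 3 − 2cos(4π/3) = 4.0.
Laplacian eigenvalues: [0.0, 4.0, 4.0, 4.0]. Largest eigenvalue (spectral radius) = 4.0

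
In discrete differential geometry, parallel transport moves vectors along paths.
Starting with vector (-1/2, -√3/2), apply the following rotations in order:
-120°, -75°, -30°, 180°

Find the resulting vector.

Total rotation: (-120°) + (-75°) + (-30°) + 180° = -45°. Final vector: (-0.9659, -0.2588)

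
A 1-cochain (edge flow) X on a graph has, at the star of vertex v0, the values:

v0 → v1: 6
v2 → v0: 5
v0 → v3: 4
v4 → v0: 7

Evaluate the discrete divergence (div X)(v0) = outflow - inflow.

Divergence = sum of outgoing flows = 6 + (-5) + 4 + (-7) = -2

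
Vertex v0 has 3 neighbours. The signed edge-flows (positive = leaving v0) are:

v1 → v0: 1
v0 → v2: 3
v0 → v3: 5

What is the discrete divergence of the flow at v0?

Divergence = sum of outgoing flows = (-1) + 3 + 5 = 7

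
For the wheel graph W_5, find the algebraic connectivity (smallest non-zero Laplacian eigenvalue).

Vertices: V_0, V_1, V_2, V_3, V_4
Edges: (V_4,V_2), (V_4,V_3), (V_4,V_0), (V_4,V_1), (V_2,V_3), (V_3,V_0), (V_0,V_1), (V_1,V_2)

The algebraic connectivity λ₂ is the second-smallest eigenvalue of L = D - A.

The wheel W_5 is the join K_1 ∨ C_4 (a hub joined to every vertex of a cycle of length 4). For a join G ∨ H (G on p vertices, H on q vertices) the Laplacian spectrum is 0, p+q, the eigenvalues of L(G) other than one 0 each shifted by +q, and the eigenvalues of L(H) other than one 0 each shifted by +p. With G = K_1 (p = 1, nothing left after dropping its 0) and H = C_4 (q = 4, eigenvalues 2 − 2cos(2πk/4), k = 0, …, 3; drop k = 0), the spectrum of W_5 is 0, 5, and 1 + (2 − 2cos(2πk/4)) = 3 − 2cos(2πk/4) for k = 1, …, 3:
k=1: 3 − 2cos(π/2) = 3.0; k=2: 3 − 2cos(π) = 5.0; k=3: 3 − 2cos(3π/2) = 3.0.
Laplacian eigenvalues: [0.0, 3.0, 3.0, 5.0, 5.0]. Algebraic connectivity (smallest non-zero eigenvalue) = 3.0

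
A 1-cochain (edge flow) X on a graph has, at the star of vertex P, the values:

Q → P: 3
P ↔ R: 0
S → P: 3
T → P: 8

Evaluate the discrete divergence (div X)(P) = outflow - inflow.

Divergence = sum of outgoing flows = (-3) + 0 + (-3) + (-8) = -14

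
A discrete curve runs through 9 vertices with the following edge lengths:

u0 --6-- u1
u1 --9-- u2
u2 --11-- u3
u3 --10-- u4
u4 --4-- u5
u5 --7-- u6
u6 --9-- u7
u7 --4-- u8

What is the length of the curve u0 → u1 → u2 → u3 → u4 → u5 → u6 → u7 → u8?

Arc length = 6 + 9 + 11 + 10 + 4 + 7 + 9 + 4 = 60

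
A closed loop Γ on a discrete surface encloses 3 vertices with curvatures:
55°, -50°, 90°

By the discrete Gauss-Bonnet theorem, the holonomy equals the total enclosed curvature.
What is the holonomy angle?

Holonomy = total enclosed curvature = 55° + (-50°) + 90° = 95°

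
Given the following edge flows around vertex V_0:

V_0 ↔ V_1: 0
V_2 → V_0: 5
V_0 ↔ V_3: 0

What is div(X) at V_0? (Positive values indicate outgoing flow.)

Divergence = sum of outgoing flows = 0 + (-5) + 0 = -5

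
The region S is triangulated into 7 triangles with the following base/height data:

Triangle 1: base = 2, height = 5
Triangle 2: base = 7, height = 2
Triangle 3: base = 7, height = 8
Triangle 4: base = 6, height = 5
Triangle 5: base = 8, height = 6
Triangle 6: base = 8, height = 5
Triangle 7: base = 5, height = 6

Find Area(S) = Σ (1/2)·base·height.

(1/2)×2×5 + (1/2)×7×2 + (1/2)×7×8 + (1/2)×6×5 + (1/2)×8×6 + (1/2)×8×5 + (1/2)×5×6 = 114.0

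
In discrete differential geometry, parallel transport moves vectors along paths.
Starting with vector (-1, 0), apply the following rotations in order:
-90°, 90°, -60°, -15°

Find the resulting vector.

Total rotation: (-90°) + 90° + (-60°) + (-15°) = -75°. Final vector: (-0.2588, 0.9659)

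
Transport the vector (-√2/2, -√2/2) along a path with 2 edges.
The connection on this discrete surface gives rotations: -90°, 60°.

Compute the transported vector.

Total rotation: (-90°) + 60° = -30°. Final vector: (-0.9659, -0.2588)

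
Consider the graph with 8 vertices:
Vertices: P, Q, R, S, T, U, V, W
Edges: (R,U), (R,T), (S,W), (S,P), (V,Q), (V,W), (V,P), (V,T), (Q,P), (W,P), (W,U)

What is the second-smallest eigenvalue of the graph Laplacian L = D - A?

Degrees: deg(P) = 4, deg(Q) = 2, deg(R) = 2, deg(S) = 2, deg(T) = 2, deg(U) = 2, deg(V) = 4, deg(W) = 4.
L = D − A with rows/columns ordered (P, Q, R, S, T, U, V, W):
  [ 4, -1,  0, -1,  0,  0, -1, -1]
  [-1,  2,  0,  0,  0,  0, -1,  0]
  [ 0,  0,  2,  0, -1, -1,  0,  0]
  [-1,  0,  0,  2,  0,  0,  0, -1]
  [ 0,  0, -1,  0,  2,  0, -1,  0]
  [ 0,  0, -1,  0,  0,  2,  0, -1]
  [-1, -1,  0,  0, -1,  0,  4, -1]
  [-1,  0,  0, -1,  0, -1, -1,  4]
Characteristic polynomial: det(λI − L) = λ(λ² − 6λ + 4)(λ² − 7λ + 8)(λ − 2)(λ − 3)(λ − 4).
Roots: λ = 0; (λ² − 6λ + 4) = 0 ⇒ λ = 3 ± √5 ≈ 0.7639, 5.2361; (λ² − 7λ + 8) = 0 ⇒ λ = (7 ± √17)/2 ≈ 1.4384, 5.5616; (λ − 2) = 0 ⇒ λ = 2; (λ − 3) = 0 ⇒ λ = 3; (λ − 4) = 0 ⇒ λ = 4.
(Check: the roots sum (with multiplicity) to 22, matching trace L = Σdeg = 2·11 = 22.)
Laplacian eigenvalues: [0.0, 0.7639, 1.4384, 2.0, 3.0, 4.0, 5.2361, 5.5616]. Algebraic connectivity (smallest non-zero eigenvalue) = 0.7639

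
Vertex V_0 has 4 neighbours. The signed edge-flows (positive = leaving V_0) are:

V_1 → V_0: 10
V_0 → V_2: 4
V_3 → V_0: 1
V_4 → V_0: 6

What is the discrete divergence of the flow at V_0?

Divergence = sum of outgoing flows = (-10) + 4 + (-1) + (-6) = -13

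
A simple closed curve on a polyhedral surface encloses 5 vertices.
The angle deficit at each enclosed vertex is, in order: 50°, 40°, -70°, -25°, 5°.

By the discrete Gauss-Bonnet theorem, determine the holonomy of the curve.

Holonomy = total enclosed curvature = 50° + 40° + (-70°) + (-25°) + 5° = 0°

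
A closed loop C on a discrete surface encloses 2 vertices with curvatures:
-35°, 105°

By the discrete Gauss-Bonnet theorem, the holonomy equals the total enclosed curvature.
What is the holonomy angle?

Holonomy = total enclosed curvature = (-35°) + 105° = 70°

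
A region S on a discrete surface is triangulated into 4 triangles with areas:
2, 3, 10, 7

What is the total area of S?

2 + 3 + 10 + 7 = 22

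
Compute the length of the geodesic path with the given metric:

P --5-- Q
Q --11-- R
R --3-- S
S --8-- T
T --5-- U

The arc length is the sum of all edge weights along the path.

Arc length = 5 + 11 + 3 + 8 + 5 = 32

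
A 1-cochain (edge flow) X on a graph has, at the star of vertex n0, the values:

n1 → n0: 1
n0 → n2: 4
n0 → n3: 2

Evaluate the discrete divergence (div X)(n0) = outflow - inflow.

Divergence = sum of outgoing flows = (-1) + 4 + 2 = 5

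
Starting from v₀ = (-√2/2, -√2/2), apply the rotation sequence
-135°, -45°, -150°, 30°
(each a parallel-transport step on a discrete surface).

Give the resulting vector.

Total rotation: (-135°) + (-45°) + (-150°) + 30° = -300° ≡ 60° (mod 360°). Final vector: (0.2588, -0.9659)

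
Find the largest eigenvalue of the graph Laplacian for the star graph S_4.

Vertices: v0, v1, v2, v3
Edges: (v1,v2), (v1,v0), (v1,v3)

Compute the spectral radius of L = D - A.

The star S_4 is the complete bipartite graph K_{1,3} (one hub of degree 3, 3 leaves of degree 1). The Laplacian spectrum of K_{p,q} is 0, p (multiplicity q−1), q (multiplicity p−1), p+q. With p = 1, q = 3: 0 once, 1 with multiplicity 2, and 4 once. (Check: trace L = sum of degrees = 6 = 2·1 + 4.)
Laplacian eigenvalues: [0.0, 1.0, 1.0, 4.0]. Largest eigenvalue (spectral radius) = 4.0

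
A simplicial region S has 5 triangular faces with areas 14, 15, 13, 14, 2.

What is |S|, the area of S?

14 + 15 + 13 + 14 + 2 = 58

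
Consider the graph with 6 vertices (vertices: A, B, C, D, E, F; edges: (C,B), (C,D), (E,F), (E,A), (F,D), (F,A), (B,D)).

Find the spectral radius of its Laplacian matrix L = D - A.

Degrees: deg(A) = 2, deg(B) = 2, deg(C) = 2, deg(D) = 3, deg(E) = 2, deg(F) = 3.
L = D − A with rows/columns ordered (A, B, C, D, E, F):
  [ 2,  0,  0,  0, -1, -1]
  [ 0,  2, -1, -1,  0,  0]
  [ 0, -1,  2, -1,  0,  0]
  [ 0, -1, -1,  3,  0, -1]
  [-1,  0,  0,  0,  2, -1]
  [-1,  0,  0, -1, -1,  3]
Characteristic polynomial: det(λI − L) = λ(λ² − 5λ + 2)(λ − 3)³.
Roots: λ = 0; (λ² − 5λ + 2) = 0 ⇒ λ = (5 ± √17)/2 ≈ 0.4384, 4.5616; (λ − 3) = 0 ⇒ λ = 3 (multiplicity 3).
(Check: the roots sum (with multiplicity) to 14, matching trace L = Σdeg = 2·7 = 14.)
Laplacian eigenvalues: [0.0, 0.4384, 3.0, 3.0, 3.0, 4.5616]. Largest eigenvalue (spectral radius) = 4.5616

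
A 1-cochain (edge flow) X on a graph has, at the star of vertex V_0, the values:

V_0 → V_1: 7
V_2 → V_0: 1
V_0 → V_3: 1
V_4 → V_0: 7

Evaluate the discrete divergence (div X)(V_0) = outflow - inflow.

Divergence = sum of outgoing flows = 7 + (-1) + 1 + (-7) = 0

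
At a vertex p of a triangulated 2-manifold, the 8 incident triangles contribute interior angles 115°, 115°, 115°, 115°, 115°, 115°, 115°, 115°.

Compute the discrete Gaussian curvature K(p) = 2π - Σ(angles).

Sum of angles = 920°. K = 360° - 920° = -560° = -28π/9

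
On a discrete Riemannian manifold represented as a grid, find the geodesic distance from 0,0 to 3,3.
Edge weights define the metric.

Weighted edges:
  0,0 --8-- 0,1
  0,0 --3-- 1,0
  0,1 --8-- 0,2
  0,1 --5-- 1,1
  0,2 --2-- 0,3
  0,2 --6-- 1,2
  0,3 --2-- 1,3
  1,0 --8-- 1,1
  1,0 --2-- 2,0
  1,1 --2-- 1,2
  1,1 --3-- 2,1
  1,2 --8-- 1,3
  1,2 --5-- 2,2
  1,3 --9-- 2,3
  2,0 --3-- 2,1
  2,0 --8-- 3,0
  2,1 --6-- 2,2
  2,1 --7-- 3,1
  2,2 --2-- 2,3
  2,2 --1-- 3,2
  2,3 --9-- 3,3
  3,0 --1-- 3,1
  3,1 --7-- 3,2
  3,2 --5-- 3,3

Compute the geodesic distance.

Shortest path: 0,0 → 1,0 → 2,0 → 2,1 → 2,2 → 3,2 → 3,3, total weight = 20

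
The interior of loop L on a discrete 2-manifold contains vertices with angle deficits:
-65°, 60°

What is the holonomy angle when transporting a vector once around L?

Holonomy = total enclosed curvature = (-65°) + 60° = -5°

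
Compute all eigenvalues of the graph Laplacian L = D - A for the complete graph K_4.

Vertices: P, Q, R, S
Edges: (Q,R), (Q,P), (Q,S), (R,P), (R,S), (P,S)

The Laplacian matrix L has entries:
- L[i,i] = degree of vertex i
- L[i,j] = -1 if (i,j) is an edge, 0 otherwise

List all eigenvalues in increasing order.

For the complete graph K_n, L = nI − J (J = all-ones matrix). J has eigenvalues n (once, eigenvector 𝟙) and 0 (multiplicity n−1), so L has eigenvalues 0 (once) and n (multiplicity n−1). Here n = 4: eigenvalue 0 once and 4 with multiplicity 3.
Laplacian eigenvalues (increasing order): [0.0, 4.0, 4.0, 4.0]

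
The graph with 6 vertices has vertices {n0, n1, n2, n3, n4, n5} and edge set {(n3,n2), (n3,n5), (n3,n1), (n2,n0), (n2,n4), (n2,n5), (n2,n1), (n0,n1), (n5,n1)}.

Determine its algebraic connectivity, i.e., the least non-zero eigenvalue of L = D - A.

Degrees: deg(n0) = 2, deg(n1) = 4, deg(n2) = 5, deg(n3) = 3, deg(n4) = 1, deg(n5) = 3.
L = D − A with rows/columns ordered (n0, n1, n2, n3, n4, n5):
  [ 2, -1, -1,  0,  0,  0]
  [-1,  4, -1, -1,  0, -1]
  [-1, -1,  5, -1, -1, -1]
  [ 0, -1, -1,  3,  0, -1]
  [ 0,  0, -1,  0,  1,  0]
  [ 0, -1, -1, -1,  0,  3]
Characteristic polynomial: det(λI − L) = λ(λ − 1)(λ − 2)(λ − 4)(λ − 5)(λ − 6).
Roots: λ = 0; (λ − 1) = 0 ⇒ λ = 1; (λ − 2) = 0 ⇒ λ = 2; (λ − 4) = 0 ⇒ λ = 4; (λ − 5) = 0 ⇒ λ = 5; (λ − 6) = 0 ⇒ λ = 6.
(Check: the roots sum (with multiplicity) to 18, matching trace L = Σdeg = 2·9 = 18.)
Laplacian eigenvalues: [0.0, 1.0, 2.0, 4.0, 5.0, 6.0]. Algebraic connectivity (smallest non-zero eigenvalue) = 1.0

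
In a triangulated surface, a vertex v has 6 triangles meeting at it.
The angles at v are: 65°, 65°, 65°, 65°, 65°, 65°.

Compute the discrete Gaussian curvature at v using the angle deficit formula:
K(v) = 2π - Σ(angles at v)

Sum of angles = 390°. K = 360° - 390° = -30°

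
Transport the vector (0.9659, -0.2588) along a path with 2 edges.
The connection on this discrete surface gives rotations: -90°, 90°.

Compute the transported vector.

Total rotation: (-90°) + 90° = 0°. Final vector: (0.9659, -0.2588)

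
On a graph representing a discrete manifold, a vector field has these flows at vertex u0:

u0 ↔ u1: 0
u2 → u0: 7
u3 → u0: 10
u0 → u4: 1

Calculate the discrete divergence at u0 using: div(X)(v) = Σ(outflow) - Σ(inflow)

Divergence = sum of outgoing flows = 0 + (-7) + (-10) + 1 = -16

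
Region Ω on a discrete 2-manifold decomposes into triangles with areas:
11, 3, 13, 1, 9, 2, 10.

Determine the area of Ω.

11 + 3 + 13 + 1 + 9 + 2 + 10 = 49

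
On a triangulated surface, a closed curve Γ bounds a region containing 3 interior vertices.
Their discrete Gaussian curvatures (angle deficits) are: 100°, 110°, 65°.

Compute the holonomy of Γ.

Holonomy = total enclosed curvature = 100° + 110° + 65° = 275°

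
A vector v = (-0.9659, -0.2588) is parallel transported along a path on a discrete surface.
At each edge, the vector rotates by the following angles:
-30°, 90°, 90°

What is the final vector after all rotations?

Total rotation: (-30°) + 90° + 90° = 150°. Final vector: (0.9659, -0.2588)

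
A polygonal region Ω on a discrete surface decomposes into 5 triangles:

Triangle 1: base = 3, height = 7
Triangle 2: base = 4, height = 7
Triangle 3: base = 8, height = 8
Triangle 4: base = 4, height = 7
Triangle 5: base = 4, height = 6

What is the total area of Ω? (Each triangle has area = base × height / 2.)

(1/2)×3×7 + (1/2)×4×7 + (1/2)×8×8 + (1/2)×4×7 + (1/2)×4×6 = 82.5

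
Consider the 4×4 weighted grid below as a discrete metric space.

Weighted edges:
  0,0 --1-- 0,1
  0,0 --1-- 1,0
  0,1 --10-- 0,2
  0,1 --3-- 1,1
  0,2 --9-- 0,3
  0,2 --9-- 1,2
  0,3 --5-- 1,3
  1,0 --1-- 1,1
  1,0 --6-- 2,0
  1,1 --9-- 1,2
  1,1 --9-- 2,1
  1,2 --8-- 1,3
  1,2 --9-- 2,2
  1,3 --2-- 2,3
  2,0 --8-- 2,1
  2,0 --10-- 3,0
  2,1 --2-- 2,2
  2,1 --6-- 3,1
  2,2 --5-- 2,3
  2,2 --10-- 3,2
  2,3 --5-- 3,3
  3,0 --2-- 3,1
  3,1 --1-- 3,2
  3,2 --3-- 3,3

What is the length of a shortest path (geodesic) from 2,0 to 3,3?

Shortest path: 2,0 → 3,0 → 3,1 → 3,2 → 3,3, total weight = 16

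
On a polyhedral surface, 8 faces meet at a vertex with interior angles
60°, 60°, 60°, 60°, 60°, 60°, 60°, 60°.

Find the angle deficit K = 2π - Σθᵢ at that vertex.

Sum of angles = 480°. K = 360° - 480° = -120°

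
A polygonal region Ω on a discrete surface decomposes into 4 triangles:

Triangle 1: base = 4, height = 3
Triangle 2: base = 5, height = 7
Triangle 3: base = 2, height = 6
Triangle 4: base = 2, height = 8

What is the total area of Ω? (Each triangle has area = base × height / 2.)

(1/2)×4×3 + (1/2)×5×7 + (1/2)×2×6 + (1/2)×2×8 = 37.5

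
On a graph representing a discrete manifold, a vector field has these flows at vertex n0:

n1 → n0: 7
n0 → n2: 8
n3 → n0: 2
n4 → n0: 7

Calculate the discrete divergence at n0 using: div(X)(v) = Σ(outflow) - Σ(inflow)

Divergence = sum of outgoing flows = (-7) + 8 + (-2) + (-7) = -8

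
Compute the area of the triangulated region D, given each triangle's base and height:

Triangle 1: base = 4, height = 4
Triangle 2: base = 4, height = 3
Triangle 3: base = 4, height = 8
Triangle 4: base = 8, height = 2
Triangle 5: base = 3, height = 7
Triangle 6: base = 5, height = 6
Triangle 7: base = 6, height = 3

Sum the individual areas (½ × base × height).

(1/2)×4×4 + (1/2)×4×3 + (1/2)×4×8 + (1/2)×8×2 + (1/2)×3×7 + (1/2)×5×6 + (1/2)×6×3 = 72.5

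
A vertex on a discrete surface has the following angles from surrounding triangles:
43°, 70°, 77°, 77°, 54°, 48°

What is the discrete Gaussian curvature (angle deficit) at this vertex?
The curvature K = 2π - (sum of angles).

Sum of angles = 369°. K = 360° - 369° = -9° = -π/20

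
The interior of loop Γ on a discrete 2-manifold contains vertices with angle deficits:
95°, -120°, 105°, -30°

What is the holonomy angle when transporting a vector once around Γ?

Holonomy = total enclosed curvature = 95° + (-120°) + 105° + (-30°) = 50°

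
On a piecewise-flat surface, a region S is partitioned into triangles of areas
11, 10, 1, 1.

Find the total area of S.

11 + 10 + 1 + 1 = 23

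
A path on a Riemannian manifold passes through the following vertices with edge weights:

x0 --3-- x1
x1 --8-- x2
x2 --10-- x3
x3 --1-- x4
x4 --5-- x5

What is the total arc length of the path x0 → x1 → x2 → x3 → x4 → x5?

Arc length = 3 + 8 + 10 + 1 + 5 = 27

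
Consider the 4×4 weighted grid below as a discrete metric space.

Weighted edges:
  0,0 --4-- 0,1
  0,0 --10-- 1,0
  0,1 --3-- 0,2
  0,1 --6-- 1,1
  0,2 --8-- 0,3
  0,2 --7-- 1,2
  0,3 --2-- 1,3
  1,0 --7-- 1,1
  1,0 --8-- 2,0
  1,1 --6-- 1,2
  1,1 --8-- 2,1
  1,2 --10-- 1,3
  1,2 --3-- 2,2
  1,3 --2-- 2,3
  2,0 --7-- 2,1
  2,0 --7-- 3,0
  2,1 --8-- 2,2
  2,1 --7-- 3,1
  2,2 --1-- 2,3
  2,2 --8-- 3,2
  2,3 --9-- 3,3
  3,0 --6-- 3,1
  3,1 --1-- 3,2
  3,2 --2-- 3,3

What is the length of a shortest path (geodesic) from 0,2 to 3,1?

Shortest path: 0,2 → 1,2 → 2,2 → 3,2 → 3,1, total weight = 19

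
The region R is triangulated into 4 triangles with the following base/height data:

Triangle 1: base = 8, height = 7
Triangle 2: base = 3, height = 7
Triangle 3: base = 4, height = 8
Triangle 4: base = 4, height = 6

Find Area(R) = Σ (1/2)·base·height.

(1/2)×8×7 + (1/2)×3×7 + (1/2)×4×8 + (1/2)×4×6 = 66.5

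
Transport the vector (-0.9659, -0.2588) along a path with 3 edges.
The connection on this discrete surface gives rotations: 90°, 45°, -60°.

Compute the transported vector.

Total rotation: 90° + 45° + (-60°) = 75°. Final vector: (0, -1)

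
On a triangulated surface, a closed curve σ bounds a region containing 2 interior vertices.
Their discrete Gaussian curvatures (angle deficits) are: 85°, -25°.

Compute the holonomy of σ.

Holonomy = total enclosed curvature = 85° + (-25°) = 60°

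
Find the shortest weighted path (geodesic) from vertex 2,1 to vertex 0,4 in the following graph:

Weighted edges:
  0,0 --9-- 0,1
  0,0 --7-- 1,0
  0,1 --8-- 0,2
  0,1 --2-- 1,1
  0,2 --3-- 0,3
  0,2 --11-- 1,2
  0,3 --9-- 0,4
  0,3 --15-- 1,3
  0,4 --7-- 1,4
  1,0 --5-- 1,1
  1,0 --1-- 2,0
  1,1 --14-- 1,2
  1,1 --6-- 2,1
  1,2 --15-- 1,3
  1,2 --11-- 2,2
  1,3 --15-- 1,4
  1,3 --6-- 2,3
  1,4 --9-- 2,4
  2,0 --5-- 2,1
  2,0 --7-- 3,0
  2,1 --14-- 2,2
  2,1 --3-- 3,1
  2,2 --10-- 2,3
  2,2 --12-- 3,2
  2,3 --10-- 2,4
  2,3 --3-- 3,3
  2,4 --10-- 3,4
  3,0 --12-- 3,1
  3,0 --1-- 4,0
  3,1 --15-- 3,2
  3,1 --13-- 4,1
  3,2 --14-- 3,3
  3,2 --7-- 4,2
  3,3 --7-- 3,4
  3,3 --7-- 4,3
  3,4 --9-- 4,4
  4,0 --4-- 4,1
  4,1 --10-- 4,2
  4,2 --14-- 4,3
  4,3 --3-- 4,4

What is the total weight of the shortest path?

Shortest path: 2,1 → 1,1 → 0,1 → 0,2 → 0,3 → 0,4, total weight = 28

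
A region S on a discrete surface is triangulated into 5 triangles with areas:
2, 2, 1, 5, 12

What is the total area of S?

2 + 2 + 1 + 5 + 12 = 22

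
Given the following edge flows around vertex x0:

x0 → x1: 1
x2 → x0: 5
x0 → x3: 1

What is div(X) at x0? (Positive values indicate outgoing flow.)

Divergence = sum of outgoing flows = 1 + (-5) + 1 = -3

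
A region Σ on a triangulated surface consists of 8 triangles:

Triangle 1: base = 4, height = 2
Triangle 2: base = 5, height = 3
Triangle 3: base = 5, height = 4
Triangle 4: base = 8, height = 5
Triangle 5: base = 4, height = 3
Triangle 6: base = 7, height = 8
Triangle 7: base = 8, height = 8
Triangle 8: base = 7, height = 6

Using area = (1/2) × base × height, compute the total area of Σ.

(1/2)×4×2 + (1/2)×5×3 + (1/2)×5×4 + (1/2)×8×5 + (1/2)×4×3 + (1/2)×7×8 + (1/2)×8×8 + (1/2)×7×6 = 128.5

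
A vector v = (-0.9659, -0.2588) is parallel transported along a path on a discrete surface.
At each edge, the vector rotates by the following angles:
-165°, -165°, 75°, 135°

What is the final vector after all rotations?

Total rotation: (-165°) + (-165°) + 75° + 135° = -120°. Final vector: (0.2588, 0.9659)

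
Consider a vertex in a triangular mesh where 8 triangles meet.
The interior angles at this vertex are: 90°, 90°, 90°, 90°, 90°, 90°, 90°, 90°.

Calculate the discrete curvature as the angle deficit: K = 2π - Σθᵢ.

Sum of angles = 720°. K = 360° - 720° = -360° = -2π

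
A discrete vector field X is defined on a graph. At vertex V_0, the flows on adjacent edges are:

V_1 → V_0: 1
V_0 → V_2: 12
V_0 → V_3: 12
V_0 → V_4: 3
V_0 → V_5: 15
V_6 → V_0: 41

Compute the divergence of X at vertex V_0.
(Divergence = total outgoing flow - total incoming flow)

Divergence = sum of outgoing flows = (-1) + 12 + 12 + 3 + 15 + (-41) = 0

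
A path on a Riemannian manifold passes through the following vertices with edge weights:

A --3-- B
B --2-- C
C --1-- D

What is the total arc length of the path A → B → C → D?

Arc length = 3 + 2 + 1 = 6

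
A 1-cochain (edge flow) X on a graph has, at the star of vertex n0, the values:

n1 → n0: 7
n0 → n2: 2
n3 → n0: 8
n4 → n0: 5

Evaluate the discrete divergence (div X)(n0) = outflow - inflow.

Divergence = sum of outgoing flows = (-7) + 2 + (-8) + (-5) = -18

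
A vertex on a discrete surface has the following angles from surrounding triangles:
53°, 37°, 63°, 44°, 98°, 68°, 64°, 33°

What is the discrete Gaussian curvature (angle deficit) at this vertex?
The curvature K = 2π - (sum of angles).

Sum of angles = 460°. K = 360° - 460° = -100° = -5π/9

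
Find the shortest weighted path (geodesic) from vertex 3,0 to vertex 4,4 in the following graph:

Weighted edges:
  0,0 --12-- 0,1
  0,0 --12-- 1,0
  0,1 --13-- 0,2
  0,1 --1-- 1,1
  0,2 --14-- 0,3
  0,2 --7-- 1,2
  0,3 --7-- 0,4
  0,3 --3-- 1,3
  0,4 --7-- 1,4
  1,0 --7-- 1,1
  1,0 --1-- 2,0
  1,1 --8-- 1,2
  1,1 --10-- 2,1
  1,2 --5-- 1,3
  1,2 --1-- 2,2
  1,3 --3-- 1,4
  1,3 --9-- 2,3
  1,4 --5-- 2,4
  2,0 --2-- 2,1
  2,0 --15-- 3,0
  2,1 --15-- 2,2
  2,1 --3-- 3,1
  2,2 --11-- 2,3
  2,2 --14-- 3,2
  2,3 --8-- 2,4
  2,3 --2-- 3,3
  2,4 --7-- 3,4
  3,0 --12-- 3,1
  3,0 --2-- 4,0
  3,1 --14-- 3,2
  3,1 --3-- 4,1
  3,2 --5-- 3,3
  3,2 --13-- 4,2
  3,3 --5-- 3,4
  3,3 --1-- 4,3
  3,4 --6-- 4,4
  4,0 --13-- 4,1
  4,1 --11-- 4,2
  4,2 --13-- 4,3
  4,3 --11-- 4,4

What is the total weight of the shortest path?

Shortest path: 3,0 → 3,1 → 3,2 → 3,3 → 3,4 → 4,4, total weight = 42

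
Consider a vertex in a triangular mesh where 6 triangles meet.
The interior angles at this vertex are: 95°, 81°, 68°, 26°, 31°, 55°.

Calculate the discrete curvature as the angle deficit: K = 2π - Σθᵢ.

Sum of angles = 356°. K = 360° - 356° = 4° = π/45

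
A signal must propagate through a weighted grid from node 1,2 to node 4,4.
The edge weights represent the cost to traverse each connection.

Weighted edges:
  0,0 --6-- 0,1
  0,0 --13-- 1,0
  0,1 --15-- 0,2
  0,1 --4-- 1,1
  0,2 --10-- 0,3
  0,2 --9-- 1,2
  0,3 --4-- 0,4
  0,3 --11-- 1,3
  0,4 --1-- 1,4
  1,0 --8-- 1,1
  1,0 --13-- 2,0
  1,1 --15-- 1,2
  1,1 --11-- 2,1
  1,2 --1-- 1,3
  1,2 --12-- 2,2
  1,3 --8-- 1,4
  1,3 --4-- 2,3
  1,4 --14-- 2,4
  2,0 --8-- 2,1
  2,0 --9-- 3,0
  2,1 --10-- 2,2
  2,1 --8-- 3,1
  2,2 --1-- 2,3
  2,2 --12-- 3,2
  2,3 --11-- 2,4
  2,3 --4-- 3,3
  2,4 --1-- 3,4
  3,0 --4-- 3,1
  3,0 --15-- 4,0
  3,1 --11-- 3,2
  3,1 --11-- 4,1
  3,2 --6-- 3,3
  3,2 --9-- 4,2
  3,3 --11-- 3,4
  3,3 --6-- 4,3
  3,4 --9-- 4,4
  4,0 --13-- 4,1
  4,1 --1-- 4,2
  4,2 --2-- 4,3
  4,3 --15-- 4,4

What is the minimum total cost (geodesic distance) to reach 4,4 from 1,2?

Shortest path: 1,2 → 1,3 → 2,3 → 2,4 → 3,4 → 4,4, total weight = 26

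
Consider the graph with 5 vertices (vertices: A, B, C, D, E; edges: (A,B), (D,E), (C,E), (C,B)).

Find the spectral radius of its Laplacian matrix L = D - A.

Degrees: deg(A) = 1, deg(B) = 2, deg(C) = 2, deg(D) = 1, deg(E) = 2.
L = D − A with rows/columns ordered (A, B, C, D, E):
  [ 1, -1,  0,  0,  0]
  [-1,  2, -1,  0,  0]
  [ 0, -1,  2,  0, -1]
  [ 0,  0,  0,  1, -1]
  [ 0,  0, -1, -1,  2]
Characteristic polynomial: det(λI − L) = λ(λ² − 3λ + 1)(λ² − 5λ + 5).
Roots: λ = 0; (λ² − 3λ + 1) = 0 ⇒ λ = (3 ± √5)/2 ≈ 0.382, 2.618; (λ² − 5λ + 5) = 0 ⇒ λ = (5 ± √5)/2 ≈ 1.382, 3.618.
(Check: the roots sum (with multiplicity) to 8, matching trace L = Σdeg = 2·4 = 8.)
Laplacian eigenvalues: [0.0, 0.382, 1.382, 2.618, 3.618]. Largest eigenvalue (spectral radius) = 3.618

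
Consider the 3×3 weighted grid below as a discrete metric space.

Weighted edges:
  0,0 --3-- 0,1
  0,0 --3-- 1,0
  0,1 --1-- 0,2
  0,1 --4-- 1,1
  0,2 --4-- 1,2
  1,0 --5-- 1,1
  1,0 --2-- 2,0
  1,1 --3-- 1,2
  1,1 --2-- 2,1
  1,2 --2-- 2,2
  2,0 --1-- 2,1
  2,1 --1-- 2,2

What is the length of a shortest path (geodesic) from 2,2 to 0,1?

Shortest path: 2,2 → 2,1 → 1,1 → 0,1, total weight = 7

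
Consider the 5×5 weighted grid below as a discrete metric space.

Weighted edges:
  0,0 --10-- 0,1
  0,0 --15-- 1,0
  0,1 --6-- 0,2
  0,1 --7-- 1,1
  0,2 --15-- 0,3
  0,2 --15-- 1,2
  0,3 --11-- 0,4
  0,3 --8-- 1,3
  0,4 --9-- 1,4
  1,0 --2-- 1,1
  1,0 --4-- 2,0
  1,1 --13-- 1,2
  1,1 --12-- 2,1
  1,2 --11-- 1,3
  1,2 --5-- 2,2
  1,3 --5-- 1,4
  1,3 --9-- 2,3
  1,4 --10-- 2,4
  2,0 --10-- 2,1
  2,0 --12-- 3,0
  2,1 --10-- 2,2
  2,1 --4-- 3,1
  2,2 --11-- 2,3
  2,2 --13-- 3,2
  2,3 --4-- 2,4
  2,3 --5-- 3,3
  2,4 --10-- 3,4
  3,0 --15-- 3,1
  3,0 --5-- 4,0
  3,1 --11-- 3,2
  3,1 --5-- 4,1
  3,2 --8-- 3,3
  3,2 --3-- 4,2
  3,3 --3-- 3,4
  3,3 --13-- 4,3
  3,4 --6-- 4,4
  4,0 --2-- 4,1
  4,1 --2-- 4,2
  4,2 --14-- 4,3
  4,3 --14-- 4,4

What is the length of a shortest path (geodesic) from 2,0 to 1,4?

Shortest path: 2,0 → 1,0 → 1,1 → 1,2 → 1,3 → 1,4, total weight = 35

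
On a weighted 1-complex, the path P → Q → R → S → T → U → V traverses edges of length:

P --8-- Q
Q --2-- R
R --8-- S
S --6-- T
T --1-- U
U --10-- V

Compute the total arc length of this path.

Arc length = 8 + 2 + 8 + 6 + 1 + 10 = 35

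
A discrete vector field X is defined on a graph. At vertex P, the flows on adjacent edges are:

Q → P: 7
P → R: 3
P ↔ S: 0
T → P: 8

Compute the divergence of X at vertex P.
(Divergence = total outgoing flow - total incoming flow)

Divergence = sum of outgoing flows = (-7) + 3 + 0 + (-8) = -12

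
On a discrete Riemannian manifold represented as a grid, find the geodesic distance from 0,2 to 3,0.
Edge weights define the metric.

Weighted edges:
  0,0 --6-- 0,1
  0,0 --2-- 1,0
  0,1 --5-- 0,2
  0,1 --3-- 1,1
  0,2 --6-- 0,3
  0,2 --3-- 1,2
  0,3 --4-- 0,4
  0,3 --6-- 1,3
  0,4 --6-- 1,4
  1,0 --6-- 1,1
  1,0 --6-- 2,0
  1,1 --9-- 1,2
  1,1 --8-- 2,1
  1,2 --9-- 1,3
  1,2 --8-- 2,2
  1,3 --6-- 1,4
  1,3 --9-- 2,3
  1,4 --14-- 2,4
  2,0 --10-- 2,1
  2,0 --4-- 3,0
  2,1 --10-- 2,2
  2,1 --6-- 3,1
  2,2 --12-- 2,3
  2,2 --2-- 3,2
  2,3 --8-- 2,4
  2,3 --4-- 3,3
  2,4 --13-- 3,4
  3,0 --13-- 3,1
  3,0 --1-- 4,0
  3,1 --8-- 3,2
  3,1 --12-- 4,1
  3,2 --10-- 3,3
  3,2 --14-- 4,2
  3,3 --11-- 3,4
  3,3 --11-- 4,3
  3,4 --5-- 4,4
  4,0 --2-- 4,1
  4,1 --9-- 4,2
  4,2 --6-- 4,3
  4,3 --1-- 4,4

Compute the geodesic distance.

Shortest path: 0,2 → 0,1 → 0,0 → 1,0 → 2,0 → 3,0, total weight = 23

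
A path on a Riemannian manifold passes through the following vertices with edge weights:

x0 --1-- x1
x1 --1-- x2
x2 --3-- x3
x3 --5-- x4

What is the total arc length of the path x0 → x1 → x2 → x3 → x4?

Arc length = 1 + 1 + 3 + 5 = 10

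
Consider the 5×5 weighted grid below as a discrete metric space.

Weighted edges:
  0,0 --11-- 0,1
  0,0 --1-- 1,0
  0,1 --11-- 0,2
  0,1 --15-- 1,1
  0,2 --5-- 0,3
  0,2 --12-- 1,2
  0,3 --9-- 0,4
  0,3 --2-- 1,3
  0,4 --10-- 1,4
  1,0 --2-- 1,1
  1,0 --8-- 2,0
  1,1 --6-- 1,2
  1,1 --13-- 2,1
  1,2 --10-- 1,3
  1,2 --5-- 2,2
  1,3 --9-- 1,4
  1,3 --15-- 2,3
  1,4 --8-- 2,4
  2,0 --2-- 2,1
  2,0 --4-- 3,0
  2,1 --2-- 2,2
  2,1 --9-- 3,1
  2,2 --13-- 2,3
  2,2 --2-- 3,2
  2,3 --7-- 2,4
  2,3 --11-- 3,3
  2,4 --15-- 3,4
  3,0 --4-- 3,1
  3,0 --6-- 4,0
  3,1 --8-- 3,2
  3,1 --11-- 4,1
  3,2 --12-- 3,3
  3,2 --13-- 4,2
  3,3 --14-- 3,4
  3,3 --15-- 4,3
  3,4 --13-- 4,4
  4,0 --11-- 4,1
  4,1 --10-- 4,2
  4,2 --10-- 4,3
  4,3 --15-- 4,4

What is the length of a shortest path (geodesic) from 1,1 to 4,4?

Shortest path: 1,1 → 1,2 → 2,2 → 3,2 → 4,2 → 4,3 → 4,4, total weight = 51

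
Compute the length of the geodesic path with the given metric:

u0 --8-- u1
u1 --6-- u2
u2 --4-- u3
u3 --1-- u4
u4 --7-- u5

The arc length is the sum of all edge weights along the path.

Arc length = 8 + 6 + 4 + 1 + 7 = 26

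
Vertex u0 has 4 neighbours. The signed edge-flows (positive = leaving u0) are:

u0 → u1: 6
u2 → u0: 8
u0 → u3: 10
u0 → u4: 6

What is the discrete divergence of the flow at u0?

Divergence = sum of outgoing flows = 6 + (-8) + 10 + 6 = 14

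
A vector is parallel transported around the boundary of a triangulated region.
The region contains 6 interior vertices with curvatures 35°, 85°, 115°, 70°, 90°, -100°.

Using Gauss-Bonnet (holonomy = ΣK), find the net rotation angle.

Holonomy = total enclosed curvature = 35° + 85° + 115° + 70° + 90° + (-100°) = 295°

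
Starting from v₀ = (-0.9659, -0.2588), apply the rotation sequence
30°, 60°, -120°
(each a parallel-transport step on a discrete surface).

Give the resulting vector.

Total rotation: 30° + 60° + (-120°) = -30°. Final vector: (-0.9659, 0.2588)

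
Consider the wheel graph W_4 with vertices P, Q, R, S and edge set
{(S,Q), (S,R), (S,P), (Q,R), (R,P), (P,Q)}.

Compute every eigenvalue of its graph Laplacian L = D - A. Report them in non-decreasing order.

The wheel W_4 is the join K_1 ∨ C_3 (a hub joined to every vertex of a cycle of length 3). For a join G ∨ H (G on p vertices, H on q vertices) the Laplacian spectrum is 0, p+q, the eigenvalues of L(G) other than one 0 each shifted by +q, and the eigenvalues of L(H) other than one 0 each shifted by +p. With G = K_1 (p = 1, nothing left after dropping its 0) and H = C_3 (q = 3, eigenvalues 2 − 2cos(2πk/3), k = 0, …, 2; drop k = 0), the spectrum of W_4 is 0, 4, and 1 + (2 − 2cos(2πk/3)) = 3 − 2cos(2πk/3) for k = 1, …, 2:
k=1: 3 − 2cos(2π/3) = 4.0; k=2: 3 − 2cos(4π/3) = 4.0.
Laplacian eigenvalues (increasing order): [0.0, 4.0, 4.0, 4.0]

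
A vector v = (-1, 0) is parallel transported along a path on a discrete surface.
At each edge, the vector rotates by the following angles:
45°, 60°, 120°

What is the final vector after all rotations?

Total rotation: 45° + 60° + 120° = 225° ≡ -135° (mod 360°). Final vector: (0.7071, 0.7071)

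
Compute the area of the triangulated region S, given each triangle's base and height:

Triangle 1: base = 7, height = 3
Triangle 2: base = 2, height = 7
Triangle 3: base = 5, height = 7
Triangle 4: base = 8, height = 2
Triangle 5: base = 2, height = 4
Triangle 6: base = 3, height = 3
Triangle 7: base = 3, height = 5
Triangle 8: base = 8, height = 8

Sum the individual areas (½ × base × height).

(1/2)×7×3 + (1/2)×2×7 + (1/2)×5×7 + (1/2)×8×2 + (1/2)×2×4 + (1/2)×3×3 + (1/2)×3×5 + (1/2)×8×8 = 91.0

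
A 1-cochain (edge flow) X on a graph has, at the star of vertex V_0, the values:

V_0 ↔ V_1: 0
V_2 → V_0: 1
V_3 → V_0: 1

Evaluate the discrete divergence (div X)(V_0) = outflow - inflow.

Divergence = sum of outgoing flows = 0 + (-1) + (-1) = -2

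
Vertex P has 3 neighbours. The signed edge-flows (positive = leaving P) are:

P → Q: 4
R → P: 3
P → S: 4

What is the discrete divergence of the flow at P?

Divergence = sum of outgoing flows = 4 + (-3) + 4 = 5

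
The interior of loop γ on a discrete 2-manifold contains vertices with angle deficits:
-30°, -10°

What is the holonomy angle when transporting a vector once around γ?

Holonomy = total enclosed curvature = (-30°) + (-10°) = -40°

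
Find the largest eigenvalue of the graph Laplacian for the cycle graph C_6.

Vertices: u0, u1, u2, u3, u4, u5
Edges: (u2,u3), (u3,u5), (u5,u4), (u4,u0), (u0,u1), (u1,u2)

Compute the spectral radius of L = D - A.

The cycle graph C_n has Laplacian eigenvalues λ_k = 2 − 2cos(2πk/n), k = 0, 1, …, n−1. Here n = 6:
k=0: 2 − 2cos(0) = 0.0; k=1: 2 − 2cos(π/3) = 1.0; k=2: 2 − 2cos(2π/3) = 3.0; k=3: 2 − 2cos(π) = 4.0; k=4: 2 − 2cos(4π/3) = 3.0; k=5: 2 − 2cos(5π/3) = 1.0.
Laplacian eigenvalues: [0.0, 1.0, 1.0, 3.0, 3.0, 4.0]. Largest eigenvalue (spectral radius) = 4.0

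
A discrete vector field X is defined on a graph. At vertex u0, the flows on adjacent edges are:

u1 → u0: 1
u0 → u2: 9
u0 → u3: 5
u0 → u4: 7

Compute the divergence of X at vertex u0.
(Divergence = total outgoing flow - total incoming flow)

Divergence = sum of outgoing flows = (-1) + 9 + 5 + 7 = 20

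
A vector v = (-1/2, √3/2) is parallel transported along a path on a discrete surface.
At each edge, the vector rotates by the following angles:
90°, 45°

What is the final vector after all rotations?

Total rotation: 90° + 45° = 135°. Final vector: (-0.2588, -0.9659)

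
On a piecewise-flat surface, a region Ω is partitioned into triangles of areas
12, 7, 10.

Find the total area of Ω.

12 + 7 + 10 = 29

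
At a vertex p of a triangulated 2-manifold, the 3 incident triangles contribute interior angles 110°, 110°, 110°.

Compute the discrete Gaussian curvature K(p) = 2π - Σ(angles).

Sum of angles = 330°. K = 360° - 330° = 30° = π/6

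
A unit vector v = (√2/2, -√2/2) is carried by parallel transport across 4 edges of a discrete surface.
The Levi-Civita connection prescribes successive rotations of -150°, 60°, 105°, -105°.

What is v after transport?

Total rotation: (-150°) + 60° + 105° + (-105°) = -90°. Final vector: (-0.7071, -0.7071)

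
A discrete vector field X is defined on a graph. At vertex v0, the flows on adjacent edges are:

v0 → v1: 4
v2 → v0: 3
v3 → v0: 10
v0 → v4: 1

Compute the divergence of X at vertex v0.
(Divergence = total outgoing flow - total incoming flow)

Divergence = sum of outgoing flows = 4 + (-3) + (-10) + 1 = -8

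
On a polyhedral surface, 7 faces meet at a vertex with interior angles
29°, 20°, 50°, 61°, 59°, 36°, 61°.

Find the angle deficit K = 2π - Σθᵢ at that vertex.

Sum of angles = 316°. K = 360° - 316° = 44° = 11π/45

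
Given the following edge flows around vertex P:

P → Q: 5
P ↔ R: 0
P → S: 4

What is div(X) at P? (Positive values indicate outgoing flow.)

Divergence = sum of outgoing flows = 5 + 0 + 4 = 9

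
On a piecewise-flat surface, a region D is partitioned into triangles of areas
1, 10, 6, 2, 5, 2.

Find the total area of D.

1 + 10 + 6 + 2 + 5 + 2 = 26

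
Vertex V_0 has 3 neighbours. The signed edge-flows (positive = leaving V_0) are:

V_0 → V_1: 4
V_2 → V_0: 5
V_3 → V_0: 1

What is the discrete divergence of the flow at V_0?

Divergence = sum of outgoing flows = 4 + (-5) + (-1) = -2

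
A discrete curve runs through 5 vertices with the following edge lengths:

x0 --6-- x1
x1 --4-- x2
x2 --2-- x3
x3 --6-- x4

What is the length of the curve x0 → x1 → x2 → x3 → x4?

Arc length = 6 + 4 + 2 + 6 = 18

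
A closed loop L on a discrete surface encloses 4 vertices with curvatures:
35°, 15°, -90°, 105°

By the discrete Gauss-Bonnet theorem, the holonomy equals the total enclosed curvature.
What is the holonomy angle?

Holonomy = total enclosed curvature = 35° + 15° + (-90°) + 105° = 65°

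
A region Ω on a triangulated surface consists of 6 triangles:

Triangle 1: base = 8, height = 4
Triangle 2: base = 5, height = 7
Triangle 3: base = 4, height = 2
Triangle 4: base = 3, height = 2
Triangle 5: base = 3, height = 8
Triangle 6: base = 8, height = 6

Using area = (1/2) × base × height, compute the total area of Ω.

(1/2)×8×4 + (1/2)×5×7 + (1/2)×4×2 + (1/2)×3×2 + (1/2)×3×8 + (1/2)×8×6 = 76.5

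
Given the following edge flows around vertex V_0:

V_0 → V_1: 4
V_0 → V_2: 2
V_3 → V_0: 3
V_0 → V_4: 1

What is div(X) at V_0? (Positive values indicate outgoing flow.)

Divergence = sum of outgoing flows = 4 + 2 + (-3) + 1 = 4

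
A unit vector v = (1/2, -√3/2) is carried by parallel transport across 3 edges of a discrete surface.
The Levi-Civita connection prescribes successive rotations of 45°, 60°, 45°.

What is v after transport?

Total rotation: 45° + 60° + 45° = 150°. Final vector: (0, 1)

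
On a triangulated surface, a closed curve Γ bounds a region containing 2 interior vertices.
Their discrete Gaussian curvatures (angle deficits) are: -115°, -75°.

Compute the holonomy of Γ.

Holonomy = total enclosed curvature = (-115°) + (-75°) = -190°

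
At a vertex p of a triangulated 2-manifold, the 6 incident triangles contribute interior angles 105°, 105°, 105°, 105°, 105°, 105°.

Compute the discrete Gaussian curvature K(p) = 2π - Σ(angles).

Sum of angles = 630°. K = 360° - 630° = -270° = -3π/2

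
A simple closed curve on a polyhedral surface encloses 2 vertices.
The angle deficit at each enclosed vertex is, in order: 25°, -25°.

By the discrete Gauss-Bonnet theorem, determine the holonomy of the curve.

Holonomy = total enclosed curvature = 25° + (-25°) = 0°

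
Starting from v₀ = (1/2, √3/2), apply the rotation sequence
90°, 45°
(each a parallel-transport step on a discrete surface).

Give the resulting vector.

Total rotation: 90° + 45° = 135°. Final vector: (-0.9659, -0.2588)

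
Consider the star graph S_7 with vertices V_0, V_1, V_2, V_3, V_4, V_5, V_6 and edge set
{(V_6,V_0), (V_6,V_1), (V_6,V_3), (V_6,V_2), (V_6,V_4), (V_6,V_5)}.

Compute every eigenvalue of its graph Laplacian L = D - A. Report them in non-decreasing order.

The star S_7 is the complete bipartite graph K_{1,6} (one hub of degree 6, 6 leaves of degree 1). The Laplacian spectrum of K_{p,q} is 0, p (multiplicity q−1), q (multiplicity p−1), p+q. With p = 1, q = 6: 0 once, 1 with multiplicity 5, and 7 once. (Check: trace L = sum of degrees = 12 = 5·1 + 7.)
Laplacian eigenvalues (increasing order): [0.0, 1.0, 1.0, 1.0, 1.0, 1.0, 7.0]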